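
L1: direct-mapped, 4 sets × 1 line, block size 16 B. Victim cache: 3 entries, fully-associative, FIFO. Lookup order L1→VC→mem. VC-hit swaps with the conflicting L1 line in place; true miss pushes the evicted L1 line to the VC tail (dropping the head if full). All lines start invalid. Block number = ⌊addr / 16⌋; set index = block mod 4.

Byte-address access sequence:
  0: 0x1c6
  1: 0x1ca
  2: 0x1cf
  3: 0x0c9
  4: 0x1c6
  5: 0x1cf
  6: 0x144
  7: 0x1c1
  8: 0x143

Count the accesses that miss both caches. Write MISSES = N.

0: 0x1c6 (blk 28, set 0) → MISS  vc=[]
1: 0x1ca (blk 28, set 0) → L1-HIT  vc=[]
2: 0x1cf (blk 28, set 0) → L1-HIT  vc=[]
3: 0xc9 (blk 12, set 0) → MISS  vc=[28]
4: 0x1c6 (blk 28, set 0) → VC-HIT  vc=[12]
5: 0x1cf (blk 28, set 0) → L1-HIT  vc=[12]
6: 0x144 (blk 20, set 0) → MISS  vc=[12, 28]
7: 0x1c1 (blk 28, set 0) → VC-HIT  vc=[12, 20]
8: 0x143 (blk 20, set 0) → VC-HIT  vc=[12, 28]

MISSES = 3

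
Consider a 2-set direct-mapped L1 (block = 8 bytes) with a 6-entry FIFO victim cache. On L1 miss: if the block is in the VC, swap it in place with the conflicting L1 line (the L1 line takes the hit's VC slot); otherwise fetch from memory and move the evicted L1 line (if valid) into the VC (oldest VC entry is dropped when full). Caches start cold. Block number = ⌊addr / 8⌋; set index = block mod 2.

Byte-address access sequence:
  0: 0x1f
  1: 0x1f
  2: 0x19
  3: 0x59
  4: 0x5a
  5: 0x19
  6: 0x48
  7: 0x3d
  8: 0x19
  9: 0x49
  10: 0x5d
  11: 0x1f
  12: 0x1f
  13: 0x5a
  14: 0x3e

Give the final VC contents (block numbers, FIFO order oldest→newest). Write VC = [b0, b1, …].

VC = [9, 11, 3]

0: 0x1f (blk 3, set 1) → MISS  vc=[]
1: 0x1f (blk 3, set 1) → L1-HIT  vc=[]
2: 0x19 (blk 3, set 1) → L1-HIT  vc=[]
3: 0x59 (blk 11, set 1) → MISS  vc=[3]
4: 0x5a (blk 11, set 1) → L1-HIT  vc=[3]
5: 0x19 (blk 3, set 1) → VC-HIT  vc=[11]
6: 0x48 (blk 9, set 1) → MISS  vc=[11, 3]
7: 0x3d (blk 7, set 1) → MISS  vc=[11, 3, 9]
8: 0x19 (blk 3, set 1) → VC-HIT  vc=[11, 7, 9]
9: 0x49 (blk 9, set 1) → VC-HIT  vc=[11, 7, 3]
10: 0x5d (blk 11, set 1) → VC-HIT  vc=[9, 7, 3]
11: 0x1f (blk 3, set 1) → VC-HIT  vc=[9, 7, 11]
12: 0x1f (blk 3, set 1) → L1-HIT  vc=[9, 7, 11]
13: 0x5a (blk 11, set 1) → VC-HIT  vc=[9, 7, 3]
14: 0x3e (blk 7, set 1) → VC-HIT  vc=[9, 11, 3]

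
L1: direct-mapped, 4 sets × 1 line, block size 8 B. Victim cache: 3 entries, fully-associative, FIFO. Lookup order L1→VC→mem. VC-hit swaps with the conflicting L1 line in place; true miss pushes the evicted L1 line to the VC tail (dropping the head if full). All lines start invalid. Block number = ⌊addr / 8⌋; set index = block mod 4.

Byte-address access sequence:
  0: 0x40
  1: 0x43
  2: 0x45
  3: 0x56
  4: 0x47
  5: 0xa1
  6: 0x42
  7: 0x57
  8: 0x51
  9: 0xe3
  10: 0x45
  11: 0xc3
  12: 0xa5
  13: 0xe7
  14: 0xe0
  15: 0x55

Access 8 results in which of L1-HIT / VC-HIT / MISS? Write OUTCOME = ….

OUTCOME = L1-HIT

  [0] addr=0x40 blk=8 s=0: MISS | VC []
  [1] addr=0x43 blk=8 s=0: L1-HIT | VC []
  [2] addr=0x45 blk=8 s=0: L1-HIT | VC []
  [3] addr=0x56 blk=10 s=2: MISS | VC []
  [4] addr=0x47 blk=8 s=0: L1-HIT | VC []
  [5] addr=0xa1 blk=20 s=0: MISS | VC [8]
  [6] addr=0x42 blk=8 s=0: VC-HIT | VC [20]
  [7] addr=0x57 blk=10 s=2: L1-HIT | VC [20]
  [8] addr=0x51 blk=10 s=2: L1-HIT | VC [20]
  [9] addr=0xe3 blk=28 s=0: MISS | VC [20, 8]
  [10] addr=0x45 blk=8 s=0: VC-HIT | VC [20, 28]
  [11] addr=0xc3 blk=24 s=0: MISS | VC [20, 28, 8]
  [12] addr=0xa5 blk=20 s=0: VC-HIT | VC [24, 28, 8]
  [13] addr=0xe7 blk=28 s=0: VC-HIT | VC [24, 20, 8]
  [14] addr=0xe0 blk=28 s=0: L1-HIT | VC [24, 20, 8]
  [15] addr=0x55 blk=10 s=2: L1-HIT | VC [24, 20, 8]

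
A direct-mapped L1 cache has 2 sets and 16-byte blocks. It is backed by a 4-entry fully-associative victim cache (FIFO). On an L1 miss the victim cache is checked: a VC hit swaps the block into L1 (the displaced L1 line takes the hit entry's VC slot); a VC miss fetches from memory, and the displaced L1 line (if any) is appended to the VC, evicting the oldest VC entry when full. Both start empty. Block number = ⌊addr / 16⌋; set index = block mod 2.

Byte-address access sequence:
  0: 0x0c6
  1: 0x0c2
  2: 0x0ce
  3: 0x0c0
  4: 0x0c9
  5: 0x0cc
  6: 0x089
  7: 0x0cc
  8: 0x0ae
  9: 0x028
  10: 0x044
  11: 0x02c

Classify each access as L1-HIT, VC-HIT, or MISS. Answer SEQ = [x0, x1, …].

SEQ = [MISS, L1-HIT, L1-HIT, L1-HIT, L1-HIT, L1-HIT, MISS, VC-HIT, MISS, MISS, MISS, VC-HIT]

#0 0xc6→b12/s0 MISS; vc=[]
#1 0xc2→b12/s0 L1-HIT; vc=[]
#2 0xce→b12/s0 L1-HIT; vc=[]
#3 0xc0→b12/s0 L1-HIT; vc=[]
#4 0xc9→b12/s0 L1-HIT; vc=[]
#5 0xcc→b12/s0 L1-HIT; vc=[]
#6 0x89→b8/s0 MISS; vc=[12]
#7 0xcc→b12/s0 VC-HIT; vc=[8]
#8 0xae→b10/s0 MISS; vc=[8,12]
#9 0x28→b2/s0 MISS; vc=[8,12,10]
#10 0x44→b4/s0 MISS; vc=[8,12,10,2]
#11 0x2c→b2/s0 VC-HIT; vc=[8,12,10,4]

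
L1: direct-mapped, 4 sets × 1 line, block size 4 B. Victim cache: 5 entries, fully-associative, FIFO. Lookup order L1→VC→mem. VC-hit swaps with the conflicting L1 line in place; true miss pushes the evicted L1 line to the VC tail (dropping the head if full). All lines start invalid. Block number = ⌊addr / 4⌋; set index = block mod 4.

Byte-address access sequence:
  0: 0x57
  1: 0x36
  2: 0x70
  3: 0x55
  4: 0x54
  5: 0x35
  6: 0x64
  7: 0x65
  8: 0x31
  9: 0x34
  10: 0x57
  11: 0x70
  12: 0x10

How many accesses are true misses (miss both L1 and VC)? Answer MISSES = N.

MISSES = 6

#0 0x57→b21/s1 MISS; vc=[]
#1 0x36→b13/s1 MISS; vc=[21]
#2 0x70→b28/s0 MISS; vc=[21]
#3 0x55→b21/s1 VC-HIT; vc=[13]
#4 0x54→b21/s1 L1-HIT; vc=[13]
#5 0x35→b13/s1 VC-HIT; vc=[21]
#6 0x64→b25/s1 MISS; vc=[21,13]
#7 0x65→b25/s1 L1-HIT; vc=[21,13]
#8 0x31→b12/s0 MISS; vc=[21,13,28]
#9 0x34→b13/s1 VC-HIT; vc=[21,25,28]
#10 0x57→b21/s1 VC-HIT; vc=[13,25,28]
#11 0x70→b28/s0 VC-HIT; vc=[13,25,12]
#12 0x10→b4/s0 MISS; vc=[13,25,12,28]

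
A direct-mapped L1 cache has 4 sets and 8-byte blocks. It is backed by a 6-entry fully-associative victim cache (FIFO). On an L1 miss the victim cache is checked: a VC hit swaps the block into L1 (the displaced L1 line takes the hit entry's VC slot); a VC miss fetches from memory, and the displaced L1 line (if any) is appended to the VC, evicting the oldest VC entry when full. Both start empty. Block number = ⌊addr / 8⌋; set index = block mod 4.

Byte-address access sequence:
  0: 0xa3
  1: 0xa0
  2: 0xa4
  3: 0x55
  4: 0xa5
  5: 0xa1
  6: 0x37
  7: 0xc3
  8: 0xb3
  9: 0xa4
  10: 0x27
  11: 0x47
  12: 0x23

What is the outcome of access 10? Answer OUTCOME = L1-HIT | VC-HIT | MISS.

#0 0xa3→b20/s0 MISS; vc=[]
#1 0xa0→b20/s0 L1-HIT; vc=[]
#2 0xa4→b20/s0 L1-HIT; vc=[]
#3 0x55→b10/s2 MISS; vc=[]
#4 0xa5→b20/s0 L1-HIT; vc=[]
#5 0xa1→b20/s0 L1-HIT; vc=[]
#6 0x37→b6/s2 MISS; vc=[10]
#7 0xc3→b24/s0 MISS; vc=[10,20]
#8 0xb3→b22/s2 MISS; vc=[10,20,6]
#9 0xa4→b20/s0 VC-HIT; vc=[10,24,6]
#10 0x27→b4/s0 MISS; vc=[10,24,6,20]
#11 0x47→b8/s0 MISS; vc=[10,24,6,20,4]
#12 0x23→b4/s0 VC-HIT; vc=[10,24,6,20,8]

OUTCOME = MISS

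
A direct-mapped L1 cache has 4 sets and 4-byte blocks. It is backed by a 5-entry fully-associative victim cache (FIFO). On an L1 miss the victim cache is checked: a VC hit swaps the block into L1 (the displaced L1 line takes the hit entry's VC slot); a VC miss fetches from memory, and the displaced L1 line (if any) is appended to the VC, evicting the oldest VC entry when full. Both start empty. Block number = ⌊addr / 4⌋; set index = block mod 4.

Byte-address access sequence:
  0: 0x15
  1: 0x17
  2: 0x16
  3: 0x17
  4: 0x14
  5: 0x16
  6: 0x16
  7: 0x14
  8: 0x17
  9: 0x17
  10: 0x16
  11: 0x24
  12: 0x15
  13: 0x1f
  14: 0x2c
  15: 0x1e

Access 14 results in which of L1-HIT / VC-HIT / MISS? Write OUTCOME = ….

OUTCOME = MISS

0: 0x15 (blk 5, set 1) → MISS  vc=[]
1: 0x17 (blk 5, set 1) → L1-HIT  vc=[]
2: 0x16 (blk 5, set 1) → L1-HIT  vc=[]
3: 0x17 (blk 5, set 1) → L1-HIT  vc=[]
4: 0x14 (blk 5, set 1) → L1-HIT  vc=[]
5: 0x16 (blk 5, set 1) → L1-HIT  vc=[]
6: 0x16 (blk 5, set 1) → L1-HIT  vc=[]
7: 0x14 (blk 5, set 1) → L1-HIT  vc=[]
8: 0x17 (blk 5, set 1) → L1-HIT  vc=[]
9: 0x17 (blk 5, set 1) → L1-HIT  vc=[]
10: 0x16 (blk 5, set 1) → L1-HIT  vc=[]
11: 0x24 (blk 9, set 1) → MISS  vc=[5]
12: 0x15 (blk 5, set 1) → VC-HIT  vc=[9]
13: 0x1f (blk 7, set 3) → MISS  vc=[9]
14: 0x2c (blk 11, set 3) → MISS  vc=[9, 7]
15: 0x1e (blk 7, set 3) → VC-HIT  vc=[9, 11]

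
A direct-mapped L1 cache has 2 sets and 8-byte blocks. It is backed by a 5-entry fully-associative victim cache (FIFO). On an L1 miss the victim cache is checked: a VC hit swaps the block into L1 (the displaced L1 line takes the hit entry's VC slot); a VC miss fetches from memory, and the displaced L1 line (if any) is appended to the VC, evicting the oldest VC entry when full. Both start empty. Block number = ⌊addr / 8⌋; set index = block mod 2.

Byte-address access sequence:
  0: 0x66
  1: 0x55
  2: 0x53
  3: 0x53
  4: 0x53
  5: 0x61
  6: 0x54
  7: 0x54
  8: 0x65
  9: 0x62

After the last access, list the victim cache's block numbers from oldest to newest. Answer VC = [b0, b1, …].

0: 0x66 (blk 12, set 0) → MISS  vc=[]
1: 0x55 (blk 10, set 0) → MISS  vc=[12]
2: 0x53 (blk 10, set 0) → L1-HIT  vc=[12]
3: 0x53 (blk 10, set 0) → L1-HIT  vc=[12]
4: 0x53 (blk 10, set 0) → L1-HIT  vc=[12]
5: 0x61 (blk 12, set 0) → VC-HIT  vc=[10]
6: 0x54 (blk 10, set 0) → VC-HIT  vc=[12]
7: 0x54 (blk 10, set 0) → L1-HIT  vc=[12]
8: 0x65 (blk 12, set 0) → VC-HIT  vc=[10]
9: 0x62 (blk 12, set 0) → L1-HIT  vc=[10]

VC = [10]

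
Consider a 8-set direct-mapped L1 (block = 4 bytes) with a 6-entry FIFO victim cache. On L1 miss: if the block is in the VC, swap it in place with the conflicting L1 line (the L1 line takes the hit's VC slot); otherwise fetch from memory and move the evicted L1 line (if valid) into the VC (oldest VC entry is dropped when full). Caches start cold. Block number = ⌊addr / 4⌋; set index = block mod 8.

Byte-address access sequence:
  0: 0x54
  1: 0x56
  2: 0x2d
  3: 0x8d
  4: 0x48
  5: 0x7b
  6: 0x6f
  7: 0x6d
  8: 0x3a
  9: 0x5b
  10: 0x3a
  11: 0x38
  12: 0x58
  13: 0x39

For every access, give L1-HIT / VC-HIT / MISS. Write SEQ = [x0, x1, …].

SEQ = [MISS, L1-HIT, MISS, MISS, MISS, MISS, MISS, L1-HIT, MISS, MISS, VC-HIT, L1-HIT, VC-HIT, VC-HIT]

  [0] addr=0x54 blk=21 s=5: MISS | VC []
  [1] addr=0x56 blk=21 s=5: L1-HIT | VC []
  [2] addr=0x2d blk=11 s=3: MISS | VC []
  [3] addr=0x8d blk=35 s=3: MISS | VC [11]
  [4] addr=0x48 blk=18 s=2: MISS | VC [11]
  [5] addr=0x7b blk=30 s=6: MISS | VC [11]
  [6] addr=0x6f blk=27 s=3: MISS | VC [11, 35]
  [7] addr=0x6d blk=27 s=3: L1-HIT | VC [11, 35]
  [8] addr=0x3a blk=14 s=6: MISS | VC [11, 35, 30]
  [9] addr=0x5b blk=22 s=6: MISS | VC [11, 35, 30, 14]
  [10] addr=0x3a blk=14 s=6: VC-HIT | VC [11, 35, 30, 22]
  [11] addr=0x38 blk=14 s=6: L1-HIT | VC [11, 35, 30, 22]
  [12] addr=0x58 blk=22 s=6: VC-HIT | VC [11, 35, 30, 14]
  [13] addr=0x39 blk=14 s=6: VC-HIT | VC [11, 35, 30, 22]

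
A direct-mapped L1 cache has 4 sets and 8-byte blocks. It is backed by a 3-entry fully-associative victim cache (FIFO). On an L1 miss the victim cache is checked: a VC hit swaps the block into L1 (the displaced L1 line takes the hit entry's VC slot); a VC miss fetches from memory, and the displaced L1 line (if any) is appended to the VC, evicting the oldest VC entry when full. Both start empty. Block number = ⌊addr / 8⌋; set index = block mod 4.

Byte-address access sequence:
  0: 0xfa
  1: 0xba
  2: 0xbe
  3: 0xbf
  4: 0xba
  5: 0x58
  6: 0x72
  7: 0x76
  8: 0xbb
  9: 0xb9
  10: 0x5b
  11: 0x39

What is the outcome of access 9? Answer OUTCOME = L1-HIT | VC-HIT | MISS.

OUTCOME = L1-HIT

#0 0xfa→b31/s3 MISS; vc=[]
#1 0xba→b23/s3 MISS; vc=[31]
#2 0xbe→b23/s3 L1-HIT; vc=[31]
#3 0xbf→b23/s3 L1-HIT; vc=[31]
#4 0xba→b23/s3 L1-HIT; vc=[31]
#5 0x58→b11/s3 MISS; vc=[31,23]
#6 0x72→b14/s2 MISS; vc=[31,23]
#7 0x76→b14/s2 L1-HIT; vc=[31,23]
#8 0xbb→b23/s3 VC-HIT; vc=[31,11]
#9 0xb9→b23/s3 L1-HIT; vc=[31,11]
#10 0x5b→b11/s3 VC-HIT; vc=[31,23]
#11 0x39→b7/s3 MISS; vc=[31,23,11]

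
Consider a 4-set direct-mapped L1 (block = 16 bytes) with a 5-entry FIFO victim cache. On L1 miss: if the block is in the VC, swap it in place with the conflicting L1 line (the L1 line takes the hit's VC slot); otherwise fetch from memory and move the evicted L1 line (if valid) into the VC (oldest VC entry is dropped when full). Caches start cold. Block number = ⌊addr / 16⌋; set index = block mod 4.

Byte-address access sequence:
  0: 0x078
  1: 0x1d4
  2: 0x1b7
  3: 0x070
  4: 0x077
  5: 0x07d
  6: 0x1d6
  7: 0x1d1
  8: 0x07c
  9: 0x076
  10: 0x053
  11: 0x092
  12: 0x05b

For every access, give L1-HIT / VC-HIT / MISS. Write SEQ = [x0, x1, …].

SEQ = [MISS, MISS, MISS, VC-HIT, L1-HIT, L1-HIT, L1-HIT, L1-HIT, L1-HIT, L1-HIT, MISS, MISS, VC-HIT]

0: 0x78 (blk 7, set 3) → MISS  vc=[]
1: 0x1d4 (blk 29, set 1) → MISS  vc=[]
2: 0x1b7 (blk 27, set 3) → MISS  vc=[7]
3: 0x70 (blk 7, set 3) → VC-HIT  vc=[27]
4: 0x77 (blk 7, set 3) → L1-HIT  vc=[27]
5: 0x7d (blk 7, set 3) → L1-HIT  vc=[27]
6: 0x1d6 (blk 29, set 1) → L1-HIT  vc=[27]
7: 0x1d1 (blk 29, set 1) → L1-HIT  vc=[27]
8: 0x7c (blk 7, set 3) → L1-HIT  vc=[27]
9: 0x76 (blk 7, set 3) → L1-HIT  vc=[27]
10: 0x53 (blk 5, set 1) → MISS  vc=[27, 29]
11: 0x92 (blk 9, set 1) → MISS  vc=[27, 29, 5]
12: 0x5b (blk 5, set 1) → VC-HIT  vc=[27, 29, 9]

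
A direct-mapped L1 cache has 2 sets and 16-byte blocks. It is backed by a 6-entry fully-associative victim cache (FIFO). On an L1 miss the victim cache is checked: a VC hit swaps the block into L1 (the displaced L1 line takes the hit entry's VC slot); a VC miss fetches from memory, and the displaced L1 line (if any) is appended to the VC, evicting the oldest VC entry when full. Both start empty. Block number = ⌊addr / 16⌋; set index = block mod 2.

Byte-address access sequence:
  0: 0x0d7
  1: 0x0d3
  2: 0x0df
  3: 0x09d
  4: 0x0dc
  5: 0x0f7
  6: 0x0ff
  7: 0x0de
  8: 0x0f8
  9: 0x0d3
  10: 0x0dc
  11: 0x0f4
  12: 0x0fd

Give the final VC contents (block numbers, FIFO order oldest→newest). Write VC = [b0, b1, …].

VC = [9, 13]

  [0] addr=0xd7 blk=13 s=1: MISS | VC []
  [1] addr=0xd3 blk=13 s=1: L1-HIT | VC []
  [2] addr=0xdf blk=13 s=1: L1-HIT | VC []
  [3] addr=0x9d blk=9 s=1: MISS | VC [13]
  [4] addr=0xdc blk=13 s=1: VC-HIT | VC [9]
  [5] addr=0xf7 blk=15 s=1: MISS | VC [9, 13]
  [6] addr=0xff blk=15 s=1: L1-HIT | VC [9, 13]
  [7] addr=0xde blk=13 s=1: VC-HIT | VC [9, 15]
  [8] addr=0xf8 blk=15 s=1: VC-HIT | VC [9, 13]
  [9] addr=0xd3 blk=13 s=1: VC-HIT | VC [9, 15]
  [10] addr=0xdc blk=13 s=1: L1-HIT | VC [9, 15]
  [11] addr=0xf4 blk=15 s=1: VC-HIT | VC [9, 13]
  [12] addr=0xfd blk=15 s=1: L1-HIT | VC [9, 13]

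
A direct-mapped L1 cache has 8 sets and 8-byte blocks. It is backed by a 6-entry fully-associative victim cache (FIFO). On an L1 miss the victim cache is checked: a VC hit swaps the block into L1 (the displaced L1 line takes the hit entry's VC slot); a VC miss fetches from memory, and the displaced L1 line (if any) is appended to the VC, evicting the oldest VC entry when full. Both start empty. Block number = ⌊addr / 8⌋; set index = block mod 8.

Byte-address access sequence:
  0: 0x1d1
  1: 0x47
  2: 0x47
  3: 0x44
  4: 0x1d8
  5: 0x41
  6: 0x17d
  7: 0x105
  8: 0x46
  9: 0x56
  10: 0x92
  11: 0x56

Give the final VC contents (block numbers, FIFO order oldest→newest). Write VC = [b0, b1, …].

  [0] addr=0x1d1 blk=58 s=2: MISS | VC []
  [1] addr=0x47 blk=8 s=0: MISS | VC []
  [2] addr=0x47 blk=8 s=0: L1-HIT | VC []
  [3] addr=0x44 blk=8 s=0: L1-HIT | VC []
  [4] addr=0x1d8 blk=59 s=3: MISS | VC []
  [5] addr=0x41 blk=8 s=0: L1-HIT | VC []
  [6] addr=0x17d blk=47 s=7: MISS | VC []
  [7] addr=0x105 blk=32 s=0: MISS | VC [8]
  [8] addr=0x46 blk=8 s=0: VC-HIT | VC [32]
  [9] addr=0x56 blk=10 s=2: MISS | VC [32, 58]
  [10] addr=0x92 blk=18 s=2: MISS | VC [32, 58, 10]
  [11] addr=0x56 blk=10 s=2: VC-HIT | VC [32, 58, 18]

VC = [32, 58, 18]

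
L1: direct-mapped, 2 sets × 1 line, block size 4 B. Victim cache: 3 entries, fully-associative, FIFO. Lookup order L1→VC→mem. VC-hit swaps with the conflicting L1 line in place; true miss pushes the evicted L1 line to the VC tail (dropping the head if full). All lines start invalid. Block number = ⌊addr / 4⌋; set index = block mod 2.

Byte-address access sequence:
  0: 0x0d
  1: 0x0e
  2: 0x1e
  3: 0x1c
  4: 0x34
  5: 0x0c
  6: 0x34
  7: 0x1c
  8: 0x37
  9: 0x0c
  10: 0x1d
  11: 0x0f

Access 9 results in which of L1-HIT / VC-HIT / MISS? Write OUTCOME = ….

  [0] addr=0xd blk=3 s=1: MISS | VC []
  [1] addr=0xe blk=3 s=1: L1-HIT | VC []
  [2] addr=0x1e blk=7 s=1: MISS | VC [3]
  [3] addr=0x1c blk=7 s=1: L1-HIT | VC [3]
  [4] addr=0x34 blk=13 s=1: MISS | VC [3, 7]
  [5] addr=0xc blk=3 s=1: VC-HIT | VC [13, 7]
  [6] addr=0x34 blk=13 s=1: VC-HIT | VC [3, 7]
  [7] addr=0x1c blk=7 s=1: VC-HIT | VC [3, 13]
  [8] addr=0x37 blk=13 s=1: VC-HIT | VC [3, 7]
  [9] addr=0xc blk=3 s=1: VC-HIT | VC [13, 7]
  [10] addr=0x1d blk=7 s=1: VC-HIT | VC [13, 3]
  [11] addr=0xf blk=3 s=1: VC-HIT | VC [13, 7]

OUTCOME = VC-HIT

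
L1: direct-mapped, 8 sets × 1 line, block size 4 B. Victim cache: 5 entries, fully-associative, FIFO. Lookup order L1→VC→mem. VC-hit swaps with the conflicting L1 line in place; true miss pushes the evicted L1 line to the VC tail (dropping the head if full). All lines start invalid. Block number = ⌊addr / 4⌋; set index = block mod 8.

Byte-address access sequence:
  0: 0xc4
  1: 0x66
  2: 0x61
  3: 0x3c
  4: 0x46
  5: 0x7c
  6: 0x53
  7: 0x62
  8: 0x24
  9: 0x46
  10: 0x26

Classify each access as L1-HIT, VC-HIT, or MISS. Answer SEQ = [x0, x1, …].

0: 0xc4 (blk 49, set 1) → MISS  vc=[]
1: 0x66 (blk 25, set 1) → MISS  vc=[49]
2: 0x61 (blk 24, set 0) → MISS  vc=[49]
3: 0x3c (blk 15, set 7) → MISS  vc=[49]
4: 0x46 (blk 17, set 1) → MISS  vc=[49, 25]
5: 0x7c (blk 31, set 7) → MISS  vc=[49, 25, 15]
6: 0x53 (blk 20, set 4) → MISS  vc=[49, 25, 15]
7: 0x62 (blk 24, set 0) → L1-HIT  vc=[49, 25, 15]
8: 0x24 (blk 9, set 1) → MISS  vc=[49, 25, 15, 17]
9: 0x46 (blk 17, set 1) → VC-HIT  vc=[49, 25, 15, 9]
10: 0x26 (blk 9, set 1) → VC-HIT  vc=[49, 25, 15, 17]

SEQ = [MISS, MISS, MISS, MISS, MISS, MISS, MISS, L1-HIT, MISS, VC-HIT, VC-HIT]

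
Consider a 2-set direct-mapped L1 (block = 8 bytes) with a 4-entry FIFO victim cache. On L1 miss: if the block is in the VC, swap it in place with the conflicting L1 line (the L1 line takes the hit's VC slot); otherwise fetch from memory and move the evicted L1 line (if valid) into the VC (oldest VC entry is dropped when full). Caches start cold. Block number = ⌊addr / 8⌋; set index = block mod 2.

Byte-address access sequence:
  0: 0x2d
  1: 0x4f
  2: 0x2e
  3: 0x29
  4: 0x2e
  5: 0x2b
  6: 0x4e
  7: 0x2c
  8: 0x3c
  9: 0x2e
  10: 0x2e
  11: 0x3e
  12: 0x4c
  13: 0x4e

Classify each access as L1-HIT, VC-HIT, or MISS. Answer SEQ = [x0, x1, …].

SEQ = [MISS, MISS, VC-HIT, L1-HIT, L1-HIT, L1-HIT, VC-HIT, VC-HIT, MISS, VC-HIT, L1-HIT, VC-HIT, VC-HIT, L1-HIT]

0: 0x2d (blk 5, set 1) → MISS  vc=[]
1: 0x4f (blk 9, set 1) → MISS  vc=[5]
2: 0x2e (blk 5, set 1) → VC-HIT  vc=[9]
3: 0x29 (blk 5, set 1) → L1-HIT  vc=[9]
4: 0x2e (blk 5, set 1) → L1-HIT  vc=[9]
5: 0x2b (blk 5, set 1) → L1-HIT  vc=[9]
6: 0x4e (blk 9, set 1) → VC-HIT  vc=[5]
7: 0x2c (blk 5, set 1) → VC-HIT  vc=[9]
8: 0x3c (blk 7, set 1) → MISS  vc=[9, 5]
9: 0x2e (blk 5, set 1) → VC-HIT  vc=[9, 7]
10: 0x2e (blk 5, set 1) → L1-HIT  vc=[9, 7]
11: 0x3e (blk 7, set 1) → VC-HIT  vc=[9, 5]
12: 0x4c (blk 9, set 1) → VC-HIT  vc=[7, 5]
13: 0x4e (blk 9, set 1) → L1-HIT  vc=[7, 5]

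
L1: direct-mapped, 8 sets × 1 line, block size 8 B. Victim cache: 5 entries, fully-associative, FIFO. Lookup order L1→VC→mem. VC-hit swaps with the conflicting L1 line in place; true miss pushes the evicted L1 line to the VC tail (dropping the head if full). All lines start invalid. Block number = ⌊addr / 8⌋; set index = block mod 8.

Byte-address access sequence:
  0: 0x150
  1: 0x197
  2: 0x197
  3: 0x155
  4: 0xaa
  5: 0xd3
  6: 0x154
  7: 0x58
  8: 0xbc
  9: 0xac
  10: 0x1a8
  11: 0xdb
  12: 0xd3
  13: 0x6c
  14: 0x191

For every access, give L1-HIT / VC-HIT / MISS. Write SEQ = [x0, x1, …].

0: 0x150 (blk 42, set 2) → MISS  vc=[]
1: 0x197 (blk 50, set 2) → MISS  vc=[42]
2: 0x197 (blk 50, set 2) → L1-HIT  vc=[42]
3: 0x155 (blk 42, set 2) → VC-HIT  vc=[50]
4: 0xaa (blk 21, set 5) → MISS  vc=[50]
5: 0xd3 (blk 26, set 2) → MISS  vc=[50, 42]
6: 0x154 (blk 42, set 2) → VC-HIT  vc=[50, 26]
7: 0x58 (blk 11, set 3) → MISS  vc=[50, 26]
8: 0xbc (blk 23, set 7) → MISS  vc=[50, 26]
9: 0xac (blk 21, set 5) → L1-HIT  vc=[50, 26]
10: 0x1a8 (blk 53, set 5) → MISS  vc=[50, 26, 21]
11: 0xdb (blk 27, set 3) → MISS  vc=[50, 26, 21, 11]
12: 0xd3 (blk 26, set 2) → VC-HIT  vc=[50, 42, 21, 11]
13: 0x6c (blk 13, set 5) → MISS  vc=[50, 42, 21, 11, 53]
14: 0x191 (blk 50, set 2) → VC-HIT  vc=[26, 42, 21, 11, 53]

SEQ = [MISS, MISS, L1-HIT, VC-HIT, MISS, MISS, VC-HIT, MISS, MISS, L1-HIT, MISS, MISS, VC-HIT, MISS, VC-HIT]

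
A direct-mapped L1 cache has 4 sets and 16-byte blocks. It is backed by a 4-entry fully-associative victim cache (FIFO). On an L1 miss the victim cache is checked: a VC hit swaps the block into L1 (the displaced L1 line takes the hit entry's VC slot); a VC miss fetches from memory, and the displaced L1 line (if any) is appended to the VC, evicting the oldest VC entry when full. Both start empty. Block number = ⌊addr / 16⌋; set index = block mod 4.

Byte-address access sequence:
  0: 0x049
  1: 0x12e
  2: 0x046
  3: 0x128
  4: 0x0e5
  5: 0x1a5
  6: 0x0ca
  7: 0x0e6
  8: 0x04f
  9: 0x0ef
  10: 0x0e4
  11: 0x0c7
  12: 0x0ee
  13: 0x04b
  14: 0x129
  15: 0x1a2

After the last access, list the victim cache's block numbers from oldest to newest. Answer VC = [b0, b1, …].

VC = [14, 18, 12]

  [0] addr=0x49 blk=4 s=0: MISS | VC []
  [1] addr=0x12e blk=18 s=2: MISS | VC []
  [2] addr=0x46 blk=4 s=0: L1-HIT | VC []
  [3] addr=0x128 blk=18 s=2: L1-HIT | VC []
  [4] addr=0xe5 blk=14 s=2: MISS | VC [18]
  [5] addr=0x1a5 blk=26 s=2: MISS | VC [18, 14]
  [6] addr=0xca blk=12 s=0: MISS | VC [18, 14, 4]
  [7] addr=0xe6 blk=14 s=2: VC-HIT | VC [18, 26, 4]
  [8] addr=0x4f blk=4 s=0: VC-HIT | VC [18, 26, 12]
  [9] addr=0xef blk=14 s=2: L1-HIT | VC [18, 26, 12]
  [10] addr=0xe4 blk=14 s=2: L1-HIT | VC [18, 26, 12]
  [11] addr=0xc7 blk=12 s=0: VC-HIT | VC [18, 26, 4]
  [12] addr=0xee blk=14 s=2: L1-HIT | VC [18, 26, 4]
  [13] addr=0x4b blk=4 s=0: VC-HIT | VC [18, 26, 12]
  [14] addr=0x129 blk=18 s=2: VC-HIT | VC [14, 26, 12]
  [15] addr=0x1a2 blk=26 s=2: VC-HIT | VC [14, 18, 12]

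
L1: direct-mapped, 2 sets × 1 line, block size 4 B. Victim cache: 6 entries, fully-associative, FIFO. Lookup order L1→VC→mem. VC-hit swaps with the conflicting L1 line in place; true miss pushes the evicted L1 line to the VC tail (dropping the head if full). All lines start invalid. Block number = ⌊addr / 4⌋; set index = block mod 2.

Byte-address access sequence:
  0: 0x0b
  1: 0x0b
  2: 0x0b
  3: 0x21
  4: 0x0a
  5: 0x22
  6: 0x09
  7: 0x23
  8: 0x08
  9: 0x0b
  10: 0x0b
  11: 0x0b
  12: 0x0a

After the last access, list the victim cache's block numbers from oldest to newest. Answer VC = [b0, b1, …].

  [0] addr=0xb blk=2 s=0: MISS | VC []
  [1] addr=0xb blk=2 s=0: L1-HIT | VC []
  [2] addr=0xb blk=2 s=0: L1-HIT | VC []
  [3] addr=0x21 blk=8 s=0: MISS | VC [2]
  [4] addr=0xa blk=2 s=0: VC-HIT | VC [8]
  [5] addr=0x22 blk=8 s=0: VC-HIT | VC [2]
  [6] addr=0x9 blk=2 s=0: VC-HIT | VC [8]
  [7] addr=0x23 blk=8 s=0: VC-HIT | VC [2]
  [8] addr=0x8 blk=2 s=0: VC-HIT | VC [8]
  [9] addr=0xb blk=2 s=0: L1-HIT | VC [8]
  [10] addr=0xb blk=2 s=0: L1-HIT | VC [8]
  [11] addr=0xb blk=2 s=0: L1-HIT | VC [8]
  [12] addr=0xa blk=2 s=0: L1-HIT | VC [8]

VC = [8]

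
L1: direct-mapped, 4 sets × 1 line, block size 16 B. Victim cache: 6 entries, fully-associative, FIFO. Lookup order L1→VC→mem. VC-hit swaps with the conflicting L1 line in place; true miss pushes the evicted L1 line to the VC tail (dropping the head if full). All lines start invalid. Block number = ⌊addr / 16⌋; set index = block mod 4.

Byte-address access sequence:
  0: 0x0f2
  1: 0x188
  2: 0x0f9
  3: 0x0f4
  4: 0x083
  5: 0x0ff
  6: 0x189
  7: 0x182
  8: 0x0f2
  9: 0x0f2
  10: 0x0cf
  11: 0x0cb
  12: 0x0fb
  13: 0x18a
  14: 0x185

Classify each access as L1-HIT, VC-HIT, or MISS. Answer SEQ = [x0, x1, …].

0: 0xf2 (blk 15, set 3) → MISS  vc=[]
1: 0x188 (blk 24, set 0) → MISS  vc=[]
2: 0xf9 (blk 15, set 3) → L1-HIT  vc=[]
3: 0xf4 (blk 15, set 3) → L1-HIT  vc=[]
4: 0x83 (blk 8, set 0) → MISS  vc=[24]
5: 0xff (blk 15, set 3) → L1-HIT  vc=[24]
6: 0x189 (blk 24, set 0) → VC-HIT  vc=[8]
7: 0x182 (blk 24, set 0) → L1-HIT  vc=[8]
8: 0xf2 (blk 15, set 3) → L1-HIT  vc=[8]
9: 0xf2 (blk 15, set 3) → L1-HIT  vc=[8]
10: 0xcf (blk 12, set 0) → MISS  vc=[8, 24]
11: 0xcb (blk 12, set 0) → L1-HIT  vc=[8, 24]
12: 0xfb (blk 15, set 3) → L1-HIT  vc=[8, 24]
13: 0x18a (blk 24, set 0) → VC-HIT  vc=[8, 12]
14: 0x185 (blk 24, set 0) → L1-HIT  vc=[8, 12]

SEQ = [MISS, MISS, L1-HIT, L1-HIT, MISS, L1-HIT, VC-HIT, L1-HIT, L1-HIT, L1-HIT, MISS, L1-HIT, L1-HIT, VC-HIT, L1-HIT]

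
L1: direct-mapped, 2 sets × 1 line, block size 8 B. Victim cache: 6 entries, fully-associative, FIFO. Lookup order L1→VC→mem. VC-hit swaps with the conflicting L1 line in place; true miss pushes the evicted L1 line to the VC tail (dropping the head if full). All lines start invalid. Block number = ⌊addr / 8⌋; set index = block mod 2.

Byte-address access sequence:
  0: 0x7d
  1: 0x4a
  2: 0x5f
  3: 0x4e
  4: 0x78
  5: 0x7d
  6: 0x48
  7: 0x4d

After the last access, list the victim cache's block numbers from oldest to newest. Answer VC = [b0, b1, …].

VC = [15, 11]

0: 0x7d (blk 15, set 1) → MISS  vc=[]
1: 0x4a (blk 9, set 1) → MISS  vc=[15]
2: 0x5f (blk 11, set 1) → MISS  vc=[15, 9]
3: 0x4e (blk 9, set 1) → VC-HIT  vc=[15, 11]
4: 0x78 (blk 15, set 1) → VC-HIT  vc=[9, 11]
5: 0x7d (blk 15, set 1) → L1-HIT  vc=[9, 11]
6: 0x48 (blk 9, set 1) → VC-HIT  vc=[15, 11]
7: 0x4d (blk 9, set 1) → L1-HIT  vc=[15, 11]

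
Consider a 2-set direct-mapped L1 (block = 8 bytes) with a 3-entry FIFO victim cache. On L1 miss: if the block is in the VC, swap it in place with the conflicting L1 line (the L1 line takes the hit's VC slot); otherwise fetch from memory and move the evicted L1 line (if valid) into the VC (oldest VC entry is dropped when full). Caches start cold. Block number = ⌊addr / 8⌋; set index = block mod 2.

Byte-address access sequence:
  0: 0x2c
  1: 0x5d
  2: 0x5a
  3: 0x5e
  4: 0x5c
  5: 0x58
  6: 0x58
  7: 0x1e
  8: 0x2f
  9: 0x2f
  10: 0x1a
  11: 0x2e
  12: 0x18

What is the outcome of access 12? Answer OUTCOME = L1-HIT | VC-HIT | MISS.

OUTCOME = VC-HIT

#0 0x2c→b5/s1 MISS; vc=[]
#1 0x5d→b11/s1 MISS; vc=[5]
#2 0x5a→b11/s1 L1-HIT; vc=[5]
#3 0x5e→b11/s1 L1-HIT; vc=[5]
#4 0x5c→b11/s1 L1-HIT; vc=[5]
#5 0x58→b11/s1 L1-HIT; vc=[5]
#6 0x58→b11/s1 L1-HIT; vc=[5]
#7 0x1e→b3/s1 MISS; vc=[5,11]
#8 0x2f→b5/s1 VC-HIT; vc=[3,11]
#9 0x2f→b5/s1 L1-HIT; vc=[3,11]
#10 0x1a→b3/s1 VC-HIT; vc=[5,11]
#11 0x2e→b5/s1 VC-HIT; vc=[3,11]
#12 0x18→b3/s1 VC-HIT; vc=[5,11]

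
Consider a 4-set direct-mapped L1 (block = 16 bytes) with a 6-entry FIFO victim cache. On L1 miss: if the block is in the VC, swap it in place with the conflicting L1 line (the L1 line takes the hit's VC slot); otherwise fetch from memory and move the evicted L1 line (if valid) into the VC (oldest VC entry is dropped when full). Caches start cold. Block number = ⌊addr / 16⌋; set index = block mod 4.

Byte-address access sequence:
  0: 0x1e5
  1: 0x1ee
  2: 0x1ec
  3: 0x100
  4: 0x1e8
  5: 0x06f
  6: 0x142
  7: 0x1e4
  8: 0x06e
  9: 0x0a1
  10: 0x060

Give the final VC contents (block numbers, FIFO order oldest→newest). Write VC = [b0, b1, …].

#0 0x1e5→b30/s2 MISS; vc=[]
#1 0x1ee→b30/s2 L1-HIT; vc=[]
#2 0x1ec→b30/s2 L1-HIT; vc=[]
#3 0x100→b16/s0 MISS; vc=[]
#4 0x1e8→b30/s2 L1-HIT; vc=[]
#5 0x6f→b6/s2 MISS; vc=[30]
#6 0x142→b20/s0 MISS; vc=[30,16]
#7 0x1e4→b30/s2 VC-HIT; vc=[6,16]
#8 0x6e→b6/s2 VC-HIT; vc=[30,16]
#9 0xa1→b10/s2 MISS; vc=[30,16,6]
#10 0x60→b6/s2 VC-HIT; vc=[30,16,10]

VC = [30, 16, 10]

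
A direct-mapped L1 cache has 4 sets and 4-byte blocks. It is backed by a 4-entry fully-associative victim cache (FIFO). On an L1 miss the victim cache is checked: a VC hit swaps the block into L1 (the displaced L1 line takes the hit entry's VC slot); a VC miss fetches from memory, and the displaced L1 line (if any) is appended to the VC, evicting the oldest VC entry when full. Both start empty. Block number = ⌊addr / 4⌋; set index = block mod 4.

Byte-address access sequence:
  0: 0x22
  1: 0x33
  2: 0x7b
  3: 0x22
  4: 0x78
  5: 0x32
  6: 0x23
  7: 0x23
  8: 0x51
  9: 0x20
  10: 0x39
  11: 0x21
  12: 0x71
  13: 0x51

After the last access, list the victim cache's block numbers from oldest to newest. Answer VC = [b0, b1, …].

#0 0x22→b8/s0 MISS; vc=[]
#1 0x33→b12/s0 MISS; vc=[8]
#2 0x7b→b30/s2 MISS; vc=[8]
#3 0x22→b8/s0 VC-HIT; vc=[12]
#4 0x78→b30/s2 L1-HIT; vc=[12]
#5 0x32→b12/s0 VC-HIT; vc=[8]
#6 0x23→b8/s0 VC-HIT; vc=[12]
#7 0x23→b8/s0 L1-HIT; vc=[12]
#8 0x51→b20/s0 MISS; vc=[12,8]
#9 0x20→b8/s0 VC-HIT; vc=[12,20]
#10 0x39→b14/s2 MISS; vc=[12,20,30]
#11 0x21→b8/s0 L1-HIT; vc=[12,20,30]
#12 0x71→b28/s0 MISS; vc=[12,20,30,8]
#13 0x51→b20/s0 VC-HIT; vc=[12,28,30,8]

VC = [12, 28, 30, 8]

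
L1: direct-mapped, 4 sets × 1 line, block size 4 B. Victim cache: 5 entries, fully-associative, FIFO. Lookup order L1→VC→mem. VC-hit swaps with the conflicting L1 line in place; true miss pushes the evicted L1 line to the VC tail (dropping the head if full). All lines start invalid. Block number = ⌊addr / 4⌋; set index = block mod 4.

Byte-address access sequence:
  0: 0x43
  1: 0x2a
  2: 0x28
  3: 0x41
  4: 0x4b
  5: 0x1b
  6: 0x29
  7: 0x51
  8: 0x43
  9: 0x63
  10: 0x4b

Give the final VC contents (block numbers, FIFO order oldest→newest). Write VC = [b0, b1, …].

VC = [6, 10, 20, 16]

#0 0x43→b16/s0 MISS; vc=[]
#1 0x2a→b10/s2 MISS; vc=[]
#2 0x28→b10/s2 L1-HIT; vc=[]
#3 0x41→b16/s0 L1-HIT; vc=[]
#4 0x4b→b18/s2 MISS; vc=[10]
#5 0x1b→b6/s2 MISS; vc=[10,18]
#6 0x29→b10/s2 VC-HIT; vc=[6,18]
#7 0x51→b20/s0 MISS; vc=[6,18,16]
#8 0x43→b16/s0 VC-HIT; vc=[6,18,20]
#9 0x63→b24/s0 MISS; vc=[6,18,20,16]
#10 0x4b→b18/s2 VC-HIT; vc=[6,10,20,16]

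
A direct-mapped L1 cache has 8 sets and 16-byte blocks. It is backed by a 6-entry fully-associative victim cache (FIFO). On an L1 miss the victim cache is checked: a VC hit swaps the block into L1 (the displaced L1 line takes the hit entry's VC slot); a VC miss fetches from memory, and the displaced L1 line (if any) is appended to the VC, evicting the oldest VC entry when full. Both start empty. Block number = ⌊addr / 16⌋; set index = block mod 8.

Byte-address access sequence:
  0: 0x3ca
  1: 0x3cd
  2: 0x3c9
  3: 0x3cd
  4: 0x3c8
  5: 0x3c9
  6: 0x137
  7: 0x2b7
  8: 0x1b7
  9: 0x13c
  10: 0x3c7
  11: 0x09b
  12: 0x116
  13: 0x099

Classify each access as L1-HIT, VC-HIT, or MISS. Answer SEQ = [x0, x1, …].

SEQ = [MISS, L1-HIT, L1-HIT, L1-HIT, L1-HIT, L1-HIT, MISS, MISS, MISS, VC-HIT, L1-HIT, MISS, MISS, VC-HIT]

0: 0x3ca (blk 60, set 4) → MISS  vc=[]
1: 0x3cd (blk 60, set 4) → L1-HIT  vc=[]
2: 0x3c9 (blk 60, set 4) → L1-HIT  vc=[]
3: 0x3cd (blk 60, set 4) → L1-HIT  vc=[]
4: 0x3c8 (blk 60, set 4) → L1-HIT  vc=[]
5: 0x3c9 (blk 60, set 4) → L1-HIT  vc=[]
6: 0x137 (blk 19, set 3) → MISS  vc=[]
7: 0x2b7 (blk 43, set 3) → MISS  vc=[19]
8: 0x1b7 (blk 27, set 3) → MISS  vc=[19, 43]
9: 0x13c (blk 19, set 3) → VC-HIT  vc=[27, 43]
10: 0x3c7 (blk 60, set 4) → L1-HIT  vc=[27, 43]
11: 0x9b (blk 9, set 1) → MISS  vc=[27, 43]
12: 0x116 (blk 17, set 1) → MISS  vc=[27, 43, 9]
13: 0x99 (blk 9, set 1) → VC-HIT  vc=[27, 43, 17]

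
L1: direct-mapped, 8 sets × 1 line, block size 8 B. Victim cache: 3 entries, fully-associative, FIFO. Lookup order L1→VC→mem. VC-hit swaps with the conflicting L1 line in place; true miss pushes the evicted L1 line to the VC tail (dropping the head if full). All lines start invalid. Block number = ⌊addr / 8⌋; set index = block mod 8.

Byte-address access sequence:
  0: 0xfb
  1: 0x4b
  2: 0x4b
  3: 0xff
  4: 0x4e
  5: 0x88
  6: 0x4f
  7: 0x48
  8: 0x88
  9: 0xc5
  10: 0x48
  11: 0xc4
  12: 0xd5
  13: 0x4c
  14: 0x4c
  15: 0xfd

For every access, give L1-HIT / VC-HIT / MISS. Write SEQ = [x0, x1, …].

#0 0xfb→b31/s7 MISS; vc=[]
#1 0x4b→b9/s1 MISS; vc=[]
#2 0x4b→b9/s1 L1-HIT; vc=[]
#3 0xff→b31/s7 L1-HIT; vc=[]
#4 0x4e→b9/s1 L1-HIT; vc=[]
#5 0x88→b17/s1 MISS; vc=[9]
#6 0x4f→b9/s1 VC-HIT; vc=[17]
#7 0x48→b9/s1 L1-HIT; vc=[17]
#8 0x88→b17/s1 VC-HIT; vc=[9]
#9 0xc5→b24/s0 MISS; vc=[9]
#10 0x48→b9/s1 VC-HIT; vc=[17]
#11 0xc4→b24/s0 L1-HIT; vc=[17]
#12 0xd5→b26/s2 MISS; vc=[17]
#13 0x4c→b9/s1 L1-HIT; vc=[17]
#14 0x4c→b9/s1 L1-HIT; vc=[17]
#15 0xfd→b31/s7 L1-HIT; vc=[17]

SEQ = [MISS, MISS, L1-HIT, L1-HIT, L1-HIT, MISS, VC-HIT, L1-HIT, VC-HIT, MISS, VC-HIT, L1-HIT, MISS, L1-HIT, L1-HIT, L1-HIT]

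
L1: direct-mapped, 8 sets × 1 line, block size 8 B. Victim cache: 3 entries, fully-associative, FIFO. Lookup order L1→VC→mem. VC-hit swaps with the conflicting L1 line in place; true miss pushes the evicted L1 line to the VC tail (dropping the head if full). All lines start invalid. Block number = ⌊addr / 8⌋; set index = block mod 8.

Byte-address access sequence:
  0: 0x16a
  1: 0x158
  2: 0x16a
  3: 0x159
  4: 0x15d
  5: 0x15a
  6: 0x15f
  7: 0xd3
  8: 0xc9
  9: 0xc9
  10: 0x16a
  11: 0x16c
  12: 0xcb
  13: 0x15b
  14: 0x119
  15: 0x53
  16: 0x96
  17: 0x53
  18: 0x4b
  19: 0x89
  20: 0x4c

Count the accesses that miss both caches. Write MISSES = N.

#0 0x16a→b45/s5 MISS; vc=[]
#1 0x158→b43/s3 MISS; vc=[]
#2 0x16a→b45/s5 L1-HIT; vc=[]
#3 0x159→b43/s3 L1-HIT; vc=[]
#4 0x15d→b43/s3 L1-HIT; vc=[]
#5 0x15a→b43/s3 L1-HIT; vc=[]
#6 0x15f→b43/s3 L1-HIT; vc=[]
#7 0xd3→b26/s2 MISS; vc=[]
#8 0xc9→b25/s1 MISS; vc=[]
#9 0xc9→b25/s1 L1-HIT; vc=[]
#10 0x16a→b45/s5 L1-HIT; vc=[]
#11 0x16c→b45/s5 L1-HIT; vc=[]
#12 0xcb→b25/s1 L1-HIT; vc=[]
#13 0x15b→b43/s3 L1-HIT; vc=[]
#14 0x119→b35/s3 MISS; vc=[43]
#15 0x53→b10/s2 MISS; vc=[43,26]
#16 0x96→b18/s2 MISS; vc=[43,26,10]
#17 0x53→b10/s2 VC-HIT; vc=[43,26,18]
#18 0x4b→b9/s1 MISS; vc=[26,18,25]
#19 0x89→b17/s1 MISS; vc=[18,25,9]
#20 0x4c→b9/s1 VC-HIT; vc=[18,25,17]

MISSES = 9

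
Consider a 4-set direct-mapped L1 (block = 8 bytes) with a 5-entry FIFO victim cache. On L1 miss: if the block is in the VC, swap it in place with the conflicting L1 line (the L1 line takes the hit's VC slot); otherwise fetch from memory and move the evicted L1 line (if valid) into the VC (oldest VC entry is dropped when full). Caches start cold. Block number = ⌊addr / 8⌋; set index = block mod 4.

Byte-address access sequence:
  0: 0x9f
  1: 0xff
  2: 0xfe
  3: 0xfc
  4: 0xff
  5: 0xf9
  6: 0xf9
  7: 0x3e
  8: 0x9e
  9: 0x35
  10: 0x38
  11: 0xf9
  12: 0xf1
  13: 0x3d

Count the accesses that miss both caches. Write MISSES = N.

#0 0x9f→b19/s3 MISS; vc=[]
#1 0xff→b31/s3 MISS; vc=[19]
#2 0xfe→b31/s3 L1-HIT; vc=[19]
#3 0xfc→b31/s3 L1-HIT; vc=[19]
#4 0xff→b31/s3 L1-HIT; vc=[19]
#5 0xf9→b31/s3 L1-HIT; vc=[19]
#6 0xf9→b31/s3 L1-HIT; vc=[19]
#7 0x3e→b7/s3 MISS; vc=[19,31]
#8 0x9e→b19/s3 VC-HIT; vc=[7,31]
#9 0x35→b6/s2 MISS; vc=[7,31]
#10 0x38→b7/s3 VC-HIT; vc=[19,31]
#11 0xf9→b31/s3 VC-HIT; vc=[19,7]
#12 0xf1→b30/s2 MISS; vc=[19,7,6]
#13 0x3d→b7/s3 VC-HIT; vc=[19,31,6]

MISSES = 5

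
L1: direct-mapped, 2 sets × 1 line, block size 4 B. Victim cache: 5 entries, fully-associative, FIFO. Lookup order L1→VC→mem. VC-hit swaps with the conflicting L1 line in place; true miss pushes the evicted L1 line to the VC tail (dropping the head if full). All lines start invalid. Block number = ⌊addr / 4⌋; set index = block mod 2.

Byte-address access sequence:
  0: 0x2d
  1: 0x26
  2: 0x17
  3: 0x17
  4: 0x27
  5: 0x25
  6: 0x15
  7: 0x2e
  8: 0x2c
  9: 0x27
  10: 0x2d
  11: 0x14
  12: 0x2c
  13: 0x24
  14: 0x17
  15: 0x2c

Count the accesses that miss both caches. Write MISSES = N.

MISSES = 3

  [0] addr=0x2d blk=11 s=1: MISS | VC []
  [1] addr=0x26 blk=9 s=1: MISS | VC [11]
  [2] addr=0x17 blk=5 s=1: MISS | VC [11, 9]
  [3] addr=0x17 blk=5 s=1: L1-HIT | VC [11, 9]
  [4] addr=0x27 blk=9 s=1: VC-HIT | VC [11, 5]
  [5] addr=0x25 blk=9 s=1: L1-HIT | VC [11, 5]
  [6] addr=0x15 blk=5 s=1: VC-HIT | VC [11, 9]
  [7] addr=0x2e blk=11 s=1: VC-HIT | VC [5, 9]
  [8] addr=0x2c blk=11 s=1: L1-HIT | VC [5, 9]
  [9] addr=0x27 blk=9 s=1: VC-HIT | VC [5, 11]
  [10] addr=0x2d blk=11 s=1: VC-HIT | VC [5, 9]
  [11] addr=0x14 blk=5 s=1: VC-HIT | VC [11, 9]
  [12] addr=0x2c blk=11 s=1: VC-HIT | VC [5, 9]
  [13] addr=0x24 blk=9 s=1: VC-HIT | VC [5, 11]
  [14] addr=0x17 blk=5 s=1: VC-HIT | VC [9, 11]
  [15] addr=0x2c blk=11 s=1: VC-HIT | VC [9, 5]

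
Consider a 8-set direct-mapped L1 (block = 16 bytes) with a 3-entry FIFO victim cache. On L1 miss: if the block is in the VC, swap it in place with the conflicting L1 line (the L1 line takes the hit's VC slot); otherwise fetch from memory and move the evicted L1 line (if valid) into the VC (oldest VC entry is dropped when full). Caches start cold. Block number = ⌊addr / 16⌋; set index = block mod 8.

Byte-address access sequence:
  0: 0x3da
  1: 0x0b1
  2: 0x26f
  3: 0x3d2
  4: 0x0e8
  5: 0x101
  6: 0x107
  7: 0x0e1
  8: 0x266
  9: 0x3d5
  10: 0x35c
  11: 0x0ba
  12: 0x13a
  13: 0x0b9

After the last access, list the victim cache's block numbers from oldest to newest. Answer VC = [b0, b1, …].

  [0] addr=0x3da blk=61 s=5: MISS | VC []
  [1] addr=0xb1 blk=11 s=3: MISS | VC []
  [2] addr=0x26f blk=38 s=6: MISS | VC []
  [3] addr=0x3d2 blk=61 s=5: L1-HIT | VC []
  [4] addr=0xe8 blk=14 s=6: MISS | VC [38]
  [5] addr=0x101 blk=16 s=0: MISS | VC [38]
  [6] addr=0x107 blk=16 s=0: L1-HIT | VC [38]
  [7] addr=0xe1 blk=14 s=6: L1-HIT | VC [38]
  [8] addr=0x266 blk=38 s=6: VC-HIT | VC [14]
  [9] addr=0x3d5 blk=61 s=5: L1-HIT | VC [14]
  [10] addr=0x35c blk=53 s=5: MISS | VC [14, 61]
  [11] addr=0xba blk=11 s=3: L1-HIT | VC [14, 61]
  [12] addr=0x13a blk=19 s=3: MISS | VC [14, 61, 11]
  [13] addr=0xb9 blk=11 s=3: VC-HIT | VC [14, 61, 19]

VC = [14, 61, 19]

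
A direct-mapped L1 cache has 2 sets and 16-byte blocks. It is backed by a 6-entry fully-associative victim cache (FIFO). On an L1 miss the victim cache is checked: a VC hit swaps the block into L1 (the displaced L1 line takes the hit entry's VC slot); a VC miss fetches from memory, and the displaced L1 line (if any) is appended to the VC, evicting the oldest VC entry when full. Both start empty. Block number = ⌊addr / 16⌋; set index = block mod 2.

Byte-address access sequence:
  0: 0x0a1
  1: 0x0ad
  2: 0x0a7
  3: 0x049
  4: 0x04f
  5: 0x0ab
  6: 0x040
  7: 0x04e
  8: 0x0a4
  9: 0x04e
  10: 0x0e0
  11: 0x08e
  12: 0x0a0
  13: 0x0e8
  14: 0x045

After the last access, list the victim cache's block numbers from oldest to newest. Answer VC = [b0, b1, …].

VC = [8, 14, 10]

#0 0xa1→b10/s0 MISS; vc=[]
#1 0xad→b10/s0 L1-HIT; vc=[]
#2 0xa7→b10/s0 L1-HIT; vc=[]
#3 0x49→b4/s0 MISS; vc=[10]
#4 0x4f→b4/s0 L1-HIT; vc=[10]
#5 0xab→b10/s0 VC-HIT; vc=[4]
#6 0x40→b4/s0 VC-HIT; vc=[10]
#7 0x4e→b4/s0 L1-HIT; vc=[10]
#8 0xa4→b10/s0 VC-HIT; vc=[4]
#9 0x4e→b4/s0 VC-HIT; vc=[10]
#10 0xe0→b14/s0 MISS; vc=[10,4]
#11 0x8e→b8/s0 MISS; vc=[10,4,14]
#12 0xa0→b10/s0 VC-HIT; vc=[8,4,14]
#13 0xe8→b14/s0 VC-HIT; vc=[8,4,10]
#14 0x45→b4/s0 VC-HIT; vc=[8,14,10]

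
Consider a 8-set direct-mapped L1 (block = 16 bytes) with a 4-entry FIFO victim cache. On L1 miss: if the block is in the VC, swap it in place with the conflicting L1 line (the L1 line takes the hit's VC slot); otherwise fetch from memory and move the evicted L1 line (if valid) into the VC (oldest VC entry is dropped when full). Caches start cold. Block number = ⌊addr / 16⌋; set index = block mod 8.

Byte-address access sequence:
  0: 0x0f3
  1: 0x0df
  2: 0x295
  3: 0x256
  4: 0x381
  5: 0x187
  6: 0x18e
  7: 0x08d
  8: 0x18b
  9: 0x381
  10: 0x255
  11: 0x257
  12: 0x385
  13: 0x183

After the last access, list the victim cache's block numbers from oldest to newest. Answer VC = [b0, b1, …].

  [0] addr=0xf3 blk=15 s=7: MISS | VC []
  [1] addr=0xdf blk=13 s=5: MISS | VC []
  [2] addr=0x295 blk=41 s=1: MISS | VC []
  [3] addr=0x256 blk=37 s=5: MISS | VC [13]
  [4] addr=0x381 blk=56 s=0: MISS | VC [13]
  [5] addr=0x187 blk=24 s=0: MISS | VC [13, 56]
  [6] addr=0x18e blk=24 s=0: L1-HIT | VC [13, 56]
  [7] addr=0x8d blk=8 s=0: MISS | VC [13, 56, 24]
  [8] addr=0x18b blk=24 s=0: VC-HIT | VC [13, 56, 8]
  [9] addr=0x381 blk=56 s=0: VC-HIT | VC [13, 24, 8]
  [10] addr=0x255 blk=37 s=5: L1-HIT | VC [13, 24, 8]
  [11] addr=0x257 blk=37 s=5: L1-HIT | VC [13, 24, 8]
  [12] addr=0x385 blk=56 s=0: L1-HIT | VC [13, 24, 8]
  [13] addr=0x183 blk=24 s=0: VC-HIT | VC [13, 56, 8]

VC = [13, 56, 8]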